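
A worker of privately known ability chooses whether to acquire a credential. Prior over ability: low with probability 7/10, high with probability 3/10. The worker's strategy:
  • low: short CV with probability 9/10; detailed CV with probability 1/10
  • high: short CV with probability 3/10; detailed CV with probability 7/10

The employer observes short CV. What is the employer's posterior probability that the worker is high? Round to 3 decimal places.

0.125

P(short CV) = (7/10)·(9/10) + (3/10)·(3/10) = 18/25
P(high | short CV) = ((3/10)·(3/10)) / (18/25) = (9/100) / (18/25) = 1/8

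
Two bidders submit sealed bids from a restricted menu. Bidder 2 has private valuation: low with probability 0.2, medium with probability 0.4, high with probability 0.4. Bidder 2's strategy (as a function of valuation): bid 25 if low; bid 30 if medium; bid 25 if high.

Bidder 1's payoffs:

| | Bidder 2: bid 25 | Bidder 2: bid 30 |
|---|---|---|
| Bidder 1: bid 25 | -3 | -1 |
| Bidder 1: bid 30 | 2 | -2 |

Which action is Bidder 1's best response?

bid 30

E[bid 25] = 0.2·(-3) + 0.4·(-1) + 0.4·(-3) = -2.2
E[bid 30] = 0.2·(2) + 0.4·(-2) + 0.4·(2) = 0.4
Best response: bid 30 (0.4 is the largest).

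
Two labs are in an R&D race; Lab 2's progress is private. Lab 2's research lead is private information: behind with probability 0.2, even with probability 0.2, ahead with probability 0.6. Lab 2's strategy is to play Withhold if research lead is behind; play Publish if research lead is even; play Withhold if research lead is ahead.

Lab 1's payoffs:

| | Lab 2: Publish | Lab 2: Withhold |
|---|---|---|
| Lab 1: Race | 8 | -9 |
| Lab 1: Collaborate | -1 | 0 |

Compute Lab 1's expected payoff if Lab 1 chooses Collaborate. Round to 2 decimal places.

E[Collaborate] = 0.2·0 + 0.2·(-1) + 0.6·0 = 0 + (-0.2) + 0 = -0.2

-0.20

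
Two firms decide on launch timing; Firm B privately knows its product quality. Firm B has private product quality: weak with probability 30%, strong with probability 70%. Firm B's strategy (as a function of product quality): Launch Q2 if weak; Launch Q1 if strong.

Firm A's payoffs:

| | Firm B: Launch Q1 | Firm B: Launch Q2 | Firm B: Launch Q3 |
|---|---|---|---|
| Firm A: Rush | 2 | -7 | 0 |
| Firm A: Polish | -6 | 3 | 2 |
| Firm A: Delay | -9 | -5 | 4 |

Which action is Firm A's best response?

Compute Firm A's expected payoff for each action, taking the expectation over Firm B's type.
E[Rush] = 0.3·(-7) + 0.7·(2) = -0.7
E[Polish] = 0.3·(3) + 0.7·(-6) = -3.3
E[Delay] = 0.3·(-5) + 0.7·(-9) = -7.8
Best response: Rush (-0.7 is the largest).

Rush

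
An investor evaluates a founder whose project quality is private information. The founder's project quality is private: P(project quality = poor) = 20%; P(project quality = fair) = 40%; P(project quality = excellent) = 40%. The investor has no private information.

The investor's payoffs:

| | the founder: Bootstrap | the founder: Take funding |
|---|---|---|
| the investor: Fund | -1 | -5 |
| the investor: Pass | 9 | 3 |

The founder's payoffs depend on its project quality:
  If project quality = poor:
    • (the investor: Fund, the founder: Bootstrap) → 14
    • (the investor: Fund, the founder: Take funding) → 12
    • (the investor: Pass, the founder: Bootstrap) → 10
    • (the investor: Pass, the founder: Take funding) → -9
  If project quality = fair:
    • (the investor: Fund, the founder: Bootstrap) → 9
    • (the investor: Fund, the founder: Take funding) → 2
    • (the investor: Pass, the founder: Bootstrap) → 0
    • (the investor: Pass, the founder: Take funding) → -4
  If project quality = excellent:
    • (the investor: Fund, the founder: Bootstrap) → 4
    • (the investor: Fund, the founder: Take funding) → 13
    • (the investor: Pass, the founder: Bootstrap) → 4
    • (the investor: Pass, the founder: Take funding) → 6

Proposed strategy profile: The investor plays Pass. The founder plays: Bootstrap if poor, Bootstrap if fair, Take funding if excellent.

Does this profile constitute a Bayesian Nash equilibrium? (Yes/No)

Yes

The investor plays Pass: E[Pass] = 0.2·(9) + 0.4·(9) + 0.4·(3) = 6.6; E[Fund] = -2.6. Best-responding. ✓
The founder (project quality poor), facing Pass: Bootstrap gives 10, Take funding gives -9. Proposed Bootstrap is best. ✓
The founder (project quality fair), facing Pass: Bootstrap gives 0, Take funding gives -4. Proposed Bootstrap is best. ✓
The founder (project quality excellent), facing Pass: Bootstrap gives 4, Take funding gives 6. Proposed Take funding is best. ✓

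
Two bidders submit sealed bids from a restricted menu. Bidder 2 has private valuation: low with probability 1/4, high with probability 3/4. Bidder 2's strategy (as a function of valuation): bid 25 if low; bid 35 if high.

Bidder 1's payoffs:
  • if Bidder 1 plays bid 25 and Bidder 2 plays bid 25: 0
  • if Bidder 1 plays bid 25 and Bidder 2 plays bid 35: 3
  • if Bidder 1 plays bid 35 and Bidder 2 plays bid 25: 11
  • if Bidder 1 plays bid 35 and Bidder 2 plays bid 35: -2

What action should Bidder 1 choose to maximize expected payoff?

bid 25

Compute Bidder 1's expected payoff for each action, taking the expectation over Bidder 2's type.
E[bid 25] = 1/4·(0) + 3/4·(3) = 9/4
E[bid 35] = 1/4·(11) + 3/4·(-2) = 5/4
Best response: bid 25 (9/4 is the largest).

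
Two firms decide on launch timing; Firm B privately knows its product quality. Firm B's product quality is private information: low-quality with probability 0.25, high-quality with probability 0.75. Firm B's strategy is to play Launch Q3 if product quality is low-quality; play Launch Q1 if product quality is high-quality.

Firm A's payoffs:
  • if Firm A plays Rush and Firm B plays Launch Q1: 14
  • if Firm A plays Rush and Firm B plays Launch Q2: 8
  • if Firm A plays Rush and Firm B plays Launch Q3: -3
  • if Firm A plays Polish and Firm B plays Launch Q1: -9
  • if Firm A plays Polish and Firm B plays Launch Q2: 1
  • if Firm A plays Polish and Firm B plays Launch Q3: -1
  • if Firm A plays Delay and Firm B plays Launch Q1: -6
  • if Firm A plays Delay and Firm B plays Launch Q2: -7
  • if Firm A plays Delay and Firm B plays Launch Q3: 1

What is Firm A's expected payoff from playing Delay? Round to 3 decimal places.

E[Delay] = 0.25·1 + 0.75·(-6) = 0.25 + (-4.5) = -4.25

-4.250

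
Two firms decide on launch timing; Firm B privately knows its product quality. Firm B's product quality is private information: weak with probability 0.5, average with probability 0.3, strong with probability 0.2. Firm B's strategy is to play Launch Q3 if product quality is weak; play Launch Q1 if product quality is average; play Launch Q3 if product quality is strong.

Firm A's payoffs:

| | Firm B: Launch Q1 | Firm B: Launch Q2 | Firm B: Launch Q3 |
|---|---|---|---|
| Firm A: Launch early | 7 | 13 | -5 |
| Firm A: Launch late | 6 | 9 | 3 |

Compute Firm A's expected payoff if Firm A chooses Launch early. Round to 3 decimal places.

Take the expectation over Firm B's product quality, weighting each type's action by its prior probability.
E[Launch early] = 0.5·(-5) + 0.3·7 + 0.2·(-5) = (-2.5) + 2.1 + (-1) = -1.4

-1.400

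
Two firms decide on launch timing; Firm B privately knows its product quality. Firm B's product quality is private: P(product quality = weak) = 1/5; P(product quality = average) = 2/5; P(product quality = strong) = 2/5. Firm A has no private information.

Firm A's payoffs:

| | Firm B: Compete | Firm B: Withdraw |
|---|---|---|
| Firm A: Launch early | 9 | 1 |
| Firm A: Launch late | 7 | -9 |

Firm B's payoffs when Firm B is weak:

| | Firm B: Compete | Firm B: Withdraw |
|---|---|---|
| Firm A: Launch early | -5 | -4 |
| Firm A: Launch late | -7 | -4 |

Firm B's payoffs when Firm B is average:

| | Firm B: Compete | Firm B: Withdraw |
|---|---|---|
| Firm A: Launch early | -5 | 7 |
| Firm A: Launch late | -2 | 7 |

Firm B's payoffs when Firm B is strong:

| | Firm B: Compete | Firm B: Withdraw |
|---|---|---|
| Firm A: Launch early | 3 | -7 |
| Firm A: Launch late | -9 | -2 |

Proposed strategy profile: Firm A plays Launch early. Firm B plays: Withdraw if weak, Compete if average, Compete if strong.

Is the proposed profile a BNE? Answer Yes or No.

No

Firm A plays Launch early: E[Launch early] = 1/5·(1) + 2/5·(9) + 2/5·(9) = 37/5; E[Launch late] = 19/5. Best-responding. ✓
Firm B (product quality weak), facing Launch early: Compete gives -5, Withdraw gives -4. Proposed Withdraw is best. ✓
Firm B (product quality average), facing Launch early: Compete gives -5, Withdraw gives 7. Proposed Compete is not best — profitable deviation exists. ✗
Firm B (product quality strong), facing Launch early: Compete gives 3, Withdraw gives -7. Proposed Compete is best. ✓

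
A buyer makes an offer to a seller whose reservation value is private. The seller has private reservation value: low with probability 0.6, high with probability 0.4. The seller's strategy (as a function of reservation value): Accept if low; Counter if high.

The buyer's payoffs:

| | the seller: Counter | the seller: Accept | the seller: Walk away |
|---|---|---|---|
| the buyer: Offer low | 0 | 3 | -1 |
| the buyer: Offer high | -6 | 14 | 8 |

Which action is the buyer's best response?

E[Offer low] = 0.6·(3) + 0.4·(0) = 1.8
E[Offer high] = 0.6·(14) + 0.4·(-6) = 6
Best response: Offer high (6 is the largest).

Offer high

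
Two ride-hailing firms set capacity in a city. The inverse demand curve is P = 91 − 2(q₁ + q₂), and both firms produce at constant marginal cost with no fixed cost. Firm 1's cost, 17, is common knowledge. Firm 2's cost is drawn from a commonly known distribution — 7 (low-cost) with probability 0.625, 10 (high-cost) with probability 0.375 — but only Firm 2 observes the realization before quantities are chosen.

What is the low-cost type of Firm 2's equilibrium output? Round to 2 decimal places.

Type-c best response for Firm 2: q₂(c) = (91 − c)/4 − q₁/2.
Firm 1 maximizes expected profit; its first-order condition is 91 − 4q₁ − 2E[q₂] − 17 = 0.
Substituting E[q₂] and solving: E[c₂] = 8.125, so q₁ = (91 − 2·17 + 8.125)/6 = 10.8542.
q₂(low-cost) = (91 − 7 − 2·10.8542)/4 = 15.5729.

15.57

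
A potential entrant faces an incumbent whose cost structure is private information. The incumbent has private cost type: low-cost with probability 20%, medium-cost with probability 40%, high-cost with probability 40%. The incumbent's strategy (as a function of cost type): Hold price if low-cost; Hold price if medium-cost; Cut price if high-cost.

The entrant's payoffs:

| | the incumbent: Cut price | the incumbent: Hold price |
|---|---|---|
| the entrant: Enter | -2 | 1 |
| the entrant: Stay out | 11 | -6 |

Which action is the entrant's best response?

Stay out

E[Enter] = 0.2·(1) + 0.4·(1) + 0.4·(-2) = -0.2
E[Stay out] = 0.2·(-6) + 0.4·(-6) + 0.4·(11) = 0.8
Best response: Stay out (0.8 is the largest).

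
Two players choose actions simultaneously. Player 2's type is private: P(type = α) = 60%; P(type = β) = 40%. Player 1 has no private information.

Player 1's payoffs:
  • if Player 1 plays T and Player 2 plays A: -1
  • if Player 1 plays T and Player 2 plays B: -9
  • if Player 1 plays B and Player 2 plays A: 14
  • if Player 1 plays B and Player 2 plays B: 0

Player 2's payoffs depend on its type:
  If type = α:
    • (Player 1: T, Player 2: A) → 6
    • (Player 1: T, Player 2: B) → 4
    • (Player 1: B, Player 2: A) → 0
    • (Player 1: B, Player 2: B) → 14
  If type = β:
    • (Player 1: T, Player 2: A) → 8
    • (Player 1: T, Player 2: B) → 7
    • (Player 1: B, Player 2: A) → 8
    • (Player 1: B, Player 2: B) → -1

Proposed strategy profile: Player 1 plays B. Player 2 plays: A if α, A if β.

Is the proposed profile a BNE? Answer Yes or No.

Player 1 plays B: E[B] = 0.6·(14) + 0.4·(14) = 14; E[T] = -1. Best-responding. ✓
Player 2 (type α), facing B: A gives 0, B gives 14. Proposed A is not best — profitable deviation exists. ✗
Player 2 (type β), facing B: A gives 8, B gives -1. Proposed A is best. ✓

No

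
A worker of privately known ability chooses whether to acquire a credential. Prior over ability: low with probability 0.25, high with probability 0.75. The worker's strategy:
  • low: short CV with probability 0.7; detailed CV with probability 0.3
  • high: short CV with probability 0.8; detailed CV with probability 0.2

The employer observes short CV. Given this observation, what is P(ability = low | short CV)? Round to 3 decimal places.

0.226

P(short CV) = 0.25·0.7 + 0.75·0.8 = 0.775
P(low | short CV) = (0.25·0.7) / 0.775 = 0.175 / 0.775 = 0.225806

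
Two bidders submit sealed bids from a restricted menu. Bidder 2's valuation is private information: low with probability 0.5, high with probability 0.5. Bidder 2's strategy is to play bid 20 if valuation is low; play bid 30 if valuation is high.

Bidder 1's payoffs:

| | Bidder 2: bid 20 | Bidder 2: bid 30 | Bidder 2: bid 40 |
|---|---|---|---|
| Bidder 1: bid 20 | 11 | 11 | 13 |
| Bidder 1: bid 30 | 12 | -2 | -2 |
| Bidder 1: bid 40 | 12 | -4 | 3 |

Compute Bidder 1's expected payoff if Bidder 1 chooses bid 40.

Take the expectation over Bidder 2's valuation, weighting each type's action by its prior probability.
E[bid 40] = 0.5·12 + 0.5·(-4) = 6 + (-2) = 4

4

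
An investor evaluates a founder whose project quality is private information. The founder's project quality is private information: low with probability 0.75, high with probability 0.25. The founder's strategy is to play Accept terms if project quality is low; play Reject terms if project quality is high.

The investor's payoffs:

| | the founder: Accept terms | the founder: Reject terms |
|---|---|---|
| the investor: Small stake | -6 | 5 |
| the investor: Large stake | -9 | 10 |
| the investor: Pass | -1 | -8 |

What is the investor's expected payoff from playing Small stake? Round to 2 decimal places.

-3.25

E[Small stake] = 0.75·(-6) + 0.25·5 = (-4.5) + 1.25 = -3.25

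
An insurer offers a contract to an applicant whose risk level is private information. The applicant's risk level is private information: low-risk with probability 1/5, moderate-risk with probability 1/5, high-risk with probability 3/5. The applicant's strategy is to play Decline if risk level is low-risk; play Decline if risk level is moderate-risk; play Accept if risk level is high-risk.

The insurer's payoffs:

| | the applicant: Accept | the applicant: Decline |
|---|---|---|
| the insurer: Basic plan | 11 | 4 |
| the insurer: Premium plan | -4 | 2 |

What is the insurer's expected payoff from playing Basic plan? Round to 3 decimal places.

8.200

E[Basic plan] = 1/5·4 + 1/5·4 + 3/5·11 = 4/5 + 4/5 + 33/5 = 41/5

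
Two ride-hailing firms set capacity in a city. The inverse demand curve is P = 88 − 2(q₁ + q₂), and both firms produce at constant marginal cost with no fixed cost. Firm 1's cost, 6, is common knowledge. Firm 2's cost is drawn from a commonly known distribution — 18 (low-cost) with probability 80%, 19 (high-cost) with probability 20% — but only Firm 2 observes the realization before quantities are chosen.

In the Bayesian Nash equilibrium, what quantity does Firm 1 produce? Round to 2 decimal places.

15.70

Type-c best response for Firm 2: q₂(c) = (88 − c)/4 − q₁/2.
Firm 1 maximizes expected profit; its first-order condition is 88 − 4q₁ − 2E[q₂] − 6 = 0.
Substituting E[q₂] and solving: E[c₂] = 18.2, so q₁ = (88 − 2·6 + 18.2)/6 = 15.7.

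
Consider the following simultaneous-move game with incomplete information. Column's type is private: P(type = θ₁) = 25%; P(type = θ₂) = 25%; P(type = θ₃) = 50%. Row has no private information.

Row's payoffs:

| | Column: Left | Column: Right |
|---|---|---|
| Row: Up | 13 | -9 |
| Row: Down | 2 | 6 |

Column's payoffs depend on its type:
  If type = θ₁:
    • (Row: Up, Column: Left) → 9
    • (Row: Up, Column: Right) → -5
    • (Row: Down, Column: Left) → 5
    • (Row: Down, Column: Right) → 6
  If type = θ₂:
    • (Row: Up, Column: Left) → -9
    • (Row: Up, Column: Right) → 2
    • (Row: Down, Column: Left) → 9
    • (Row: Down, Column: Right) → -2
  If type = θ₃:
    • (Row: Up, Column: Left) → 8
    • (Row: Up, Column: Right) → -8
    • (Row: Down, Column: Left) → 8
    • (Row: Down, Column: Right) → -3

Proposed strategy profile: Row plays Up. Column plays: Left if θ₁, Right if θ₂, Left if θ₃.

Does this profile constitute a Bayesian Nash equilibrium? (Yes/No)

Yes

Row plays Up: E[Up] = 0.25·(13) + 0.25·(-9) + 0.5·(13) = 7.5; E[Down] = 3. Best-responding. ✓
Column (type θ₁), facing Up: Left gives 9, Right gives -5. Proposed Left is best. ✓
Column (type θ₂), facing Up: Left gives -9, Right gives 2. Proposed Right is best. ✓
Column (type θ₃), facing Up: Left gives 8, Right gives -8. Proposed Left is best. ✓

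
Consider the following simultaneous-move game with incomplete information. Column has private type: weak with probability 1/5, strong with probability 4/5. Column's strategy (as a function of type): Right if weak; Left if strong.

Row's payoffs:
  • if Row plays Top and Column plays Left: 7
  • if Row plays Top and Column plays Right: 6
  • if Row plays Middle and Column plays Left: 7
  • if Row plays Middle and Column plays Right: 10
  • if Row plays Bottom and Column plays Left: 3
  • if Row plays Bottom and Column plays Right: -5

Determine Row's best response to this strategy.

Compute Row's expected payoff for each action, taking the expectation over Column's type.
E[Top] = 1/5·(6) + 4/5·(7) = 34/5
E[Middle] = 1/5·(10) + 4/5·(7) = 38/5
E[Bottom] = 1/5·(-5) + 4/5·(3) = 7/5
Best response: Middle (38/5 is the largest).

Middle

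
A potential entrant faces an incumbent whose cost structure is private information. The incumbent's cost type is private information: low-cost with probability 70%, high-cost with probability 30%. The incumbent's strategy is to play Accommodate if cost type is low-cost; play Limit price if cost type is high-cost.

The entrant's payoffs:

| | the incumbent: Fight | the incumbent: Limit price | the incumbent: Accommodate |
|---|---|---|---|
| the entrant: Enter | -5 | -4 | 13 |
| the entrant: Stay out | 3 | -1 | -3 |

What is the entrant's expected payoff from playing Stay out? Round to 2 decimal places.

-2.40

Take the expectation over the incumbent's cost type, weighting each type's action by its prior probability.
E[Stay out] = 0.7·(-3) + 0.3·(-1) = (-2.1) + (-0.3) = -2.4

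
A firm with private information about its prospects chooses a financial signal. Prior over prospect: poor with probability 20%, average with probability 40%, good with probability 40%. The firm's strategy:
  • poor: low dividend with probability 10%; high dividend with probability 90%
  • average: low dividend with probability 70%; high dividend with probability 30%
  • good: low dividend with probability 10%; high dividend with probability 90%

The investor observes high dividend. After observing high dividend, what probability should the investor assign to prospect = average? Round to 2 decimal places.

0.18

P(high dividend) = 0.2·0.9 + 0.4·0.3 + 0.4·0.9 = 0.66
P(average | high dividend) = (0.4·0.3) / 0.66 = 0.12 / 0.66 = 0.181818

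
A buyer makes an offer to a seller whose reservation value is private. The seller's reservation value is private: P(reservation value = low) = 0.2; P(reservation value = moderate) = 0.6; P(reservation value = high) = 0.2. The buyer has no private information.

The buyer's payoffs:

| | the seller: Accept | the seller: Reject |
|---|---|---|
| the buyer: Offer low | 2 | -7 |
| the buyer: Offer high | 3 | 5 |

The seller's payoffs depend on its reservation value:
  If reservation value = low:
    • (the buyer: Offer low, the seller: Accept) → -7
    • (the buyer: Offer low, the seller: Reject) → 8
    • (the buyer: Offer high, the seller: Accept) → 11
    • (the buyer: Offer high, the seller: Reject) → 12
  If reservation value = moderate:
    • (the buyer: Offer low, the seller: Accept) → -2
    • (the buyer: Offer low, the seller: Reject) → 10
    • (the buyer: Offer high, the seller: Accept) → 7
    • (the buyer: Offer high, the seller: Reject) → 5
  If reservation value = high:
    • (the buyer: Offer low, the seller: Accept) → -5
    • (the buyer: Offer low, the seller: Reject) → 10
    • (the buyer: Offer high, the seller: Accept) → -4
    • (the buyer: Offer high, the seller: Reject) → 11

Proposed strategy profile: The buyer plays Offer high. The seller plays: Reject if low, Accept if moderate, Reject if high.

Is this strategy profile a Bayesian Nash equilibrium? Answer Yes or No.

Yes

A profile is a BNE iff every type of every player is best-responding given beliefs about the other side.
The buyer plays Offer high: E[Offer high] = 0.2·(5) + 0.6·(3) + 0.2·(5) = 3.8; E[Offer low] = -1.6. Best-responding. ✓
The seller (reservation value low), facing Offer high: Accept gives 11, Reject gives 12. Proposed Reject is best. ✓
The seller (reservation value moderate), facing Offer high: Accept gives 7, Reject gives 5. Proposed Accept is best. ✓
The seller (reservation value high), facing Offer high: Accept gives -4, Reject gives 11. Proposed Reject is best. ✓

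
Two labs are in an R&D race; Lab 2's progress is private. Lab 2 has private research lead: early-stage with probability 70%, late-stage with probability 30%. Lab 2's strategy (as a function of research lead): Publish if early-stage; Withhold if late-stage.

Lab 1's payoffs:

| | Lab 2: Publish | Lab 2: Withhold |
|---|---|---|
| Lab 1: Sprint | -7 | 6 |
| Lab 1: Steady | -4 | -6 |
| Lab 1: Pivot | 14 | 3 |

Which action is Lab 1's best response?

Pivot

Compute Lab 1's expected payoff for each action, taking the expectation over Lab 2's type.
E[Sprint] = 0.7·(-7) + 0.3·(6) = -3.1
E[Steady] = 0.7·(-4) + 0.3·(-6) = -4.6
E[Pivot] = 0.7·(14) + 0.3·(3) = 10.7
Best response: Pivot (10.7 is the largest).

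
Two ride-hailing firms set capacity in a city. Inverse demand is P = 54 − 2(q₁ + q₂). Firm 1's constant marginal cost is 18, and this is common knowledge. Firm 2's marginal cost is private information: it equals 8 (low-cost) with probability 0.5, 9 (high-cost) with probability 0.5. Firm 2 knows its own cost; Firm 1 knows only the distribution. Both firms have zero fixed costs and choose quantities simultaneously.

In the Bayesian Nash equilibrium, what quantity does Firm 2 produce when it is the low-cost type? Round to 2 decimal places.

Type-c best response for Firm 2: q₂(c) = (54 − c)/4 − q₁/2.
Firm 1 maximizes expected profit; its first-order condition is 54 − 4q₁ − 2E[q₂] − 18 = 0.
Substituting E[q₂] and solving: E[c₂] = 8.5, so q₁ = (54 − 2·18 + 8.5)/6 = 4.41667.
q₂(low-cost) = (54 − 8 − 2·4.41667)/4 = 9.29167.

9.29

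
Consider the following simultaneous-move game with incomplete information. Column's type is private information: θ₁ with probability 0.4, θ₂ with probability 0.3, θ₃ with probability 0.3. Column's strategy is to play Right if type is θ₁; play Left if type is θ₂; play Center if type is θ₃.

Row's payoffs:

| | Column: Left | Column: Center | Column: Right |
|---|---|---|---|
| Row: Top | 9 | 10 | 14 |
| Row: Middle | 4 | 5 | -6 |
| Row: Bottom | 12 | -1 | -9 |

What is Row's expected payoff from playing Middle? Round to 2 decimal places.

0.30

E[Middle] = 0.4·(-6) + 0.3·4 + 0.3·5 = (-2.4) + 1.2 + 1.5 = 0.3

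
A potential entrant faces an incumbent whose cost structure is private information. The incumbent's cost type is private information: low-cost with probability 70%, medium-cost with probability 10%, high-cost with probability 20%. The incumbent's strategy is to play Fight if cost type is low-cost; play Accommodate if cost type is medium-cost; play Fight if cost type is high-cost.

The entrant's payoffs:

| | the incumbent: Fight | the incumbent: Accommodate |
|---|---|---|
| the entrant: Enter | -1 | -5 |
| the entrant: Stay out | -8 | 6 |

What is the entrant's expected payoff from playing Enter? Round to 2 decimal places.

-1.40

E[Enter] = 0.7·(-1) + 0.1·(-5) + 0.2·(-1) = (-0.7) + (-0.5) + (-0.2) = -1.4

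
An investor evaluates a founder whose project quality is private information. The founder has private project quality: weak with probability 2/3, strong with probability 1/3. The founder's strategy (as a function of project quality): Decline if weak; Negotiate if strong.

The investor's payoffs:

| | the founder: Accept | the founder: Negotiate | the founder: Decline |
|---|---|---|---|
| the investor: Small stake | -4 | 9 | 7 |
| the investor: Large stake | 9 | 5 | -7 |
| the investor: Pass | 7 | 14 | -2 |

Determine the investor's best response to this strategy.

Small stake

E[Small stake] = 2/3·(7) + 1/3·(9) = 23/3
E[Large stake] = 2/3·(-7) + 1/3·(5) = -3
E[Pass] = 2/3·(-2) + 1/3·(14) = 10/3
Best response: Small stake (23/3 is the largest).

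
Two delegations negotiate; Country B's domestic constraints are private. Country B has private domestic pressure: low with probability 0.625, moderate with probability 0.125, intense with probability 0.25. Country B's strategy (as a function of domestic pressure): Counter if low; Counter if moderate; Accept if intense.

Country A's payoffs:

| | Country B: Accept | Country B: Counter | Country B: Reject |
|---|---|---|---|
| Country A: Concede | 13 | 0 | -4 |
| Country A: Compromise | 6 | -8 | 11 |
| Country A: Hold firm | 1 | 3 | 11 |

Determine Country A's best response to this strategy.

Concede

E[Concede] = 0.625·(0) + 0.125·(0) + 0.25·(13) = 3.25
E[Compromise] = 0.625·(-8) + 0.125·(-8) + 0.25·(6) = -4.5
E[Hold firm] = 0.625·(3) + 0.125·(3) + 0.25·(1) = 2.5
Best response: Concede (3.25 is the largest).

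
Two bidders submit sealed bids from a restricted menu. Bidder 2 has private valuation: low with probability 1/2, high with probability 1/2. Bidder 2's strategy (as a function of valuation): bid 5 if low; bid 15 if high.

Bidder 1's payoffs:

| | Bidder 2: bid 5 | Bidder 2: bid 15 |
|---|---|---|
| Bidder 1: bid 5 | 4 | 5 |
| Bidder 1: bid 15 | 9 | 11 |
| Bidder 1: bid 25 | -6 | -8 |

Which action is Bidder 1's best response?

bid 15

E[bid 5] = 1/2·(4) + 1/2·(5) = 9/2
E[bid 15] = 1/2·(9) + 1/2·(11) = 10
E[bid 25] = 1/2·(-6) + 1/2·(-8) = -7
Best response: bid 15 (10 is the largest).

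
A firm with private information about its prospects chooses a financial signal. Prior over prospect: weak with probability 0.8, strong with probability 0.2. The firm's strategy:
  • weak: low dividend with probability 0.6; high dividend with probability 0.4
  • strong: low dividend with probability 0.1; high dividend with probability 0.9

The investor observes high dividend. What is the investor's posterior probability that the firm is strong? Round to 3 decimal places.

0.360

P(high dividend) = 0.8·0.4 + 0.2·0.9 = 0.5
P(strong | high dividend) = (0.2·0.9) / 0.5 = 0.18 / 0.5 = 0.36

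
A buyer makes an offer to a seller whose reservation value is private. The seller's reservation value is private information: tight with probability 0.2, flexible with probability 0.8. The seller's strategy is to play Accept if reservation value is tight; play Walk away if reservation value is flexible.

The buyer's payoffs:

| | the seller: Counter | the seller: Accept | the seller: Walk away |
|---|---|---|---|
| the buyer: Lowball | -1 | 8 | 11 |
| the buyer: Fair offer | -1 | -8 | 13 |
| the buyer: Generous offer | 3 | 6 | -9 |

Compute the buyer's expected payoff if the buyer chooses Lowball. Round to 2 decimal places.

10.40

Take the expectation over the seller's reservation value, weighting each type's action by its prior probability.
E[Lowball] = 0.2·8 + 0.8·11 = 1.6 + 8.8 = 10.4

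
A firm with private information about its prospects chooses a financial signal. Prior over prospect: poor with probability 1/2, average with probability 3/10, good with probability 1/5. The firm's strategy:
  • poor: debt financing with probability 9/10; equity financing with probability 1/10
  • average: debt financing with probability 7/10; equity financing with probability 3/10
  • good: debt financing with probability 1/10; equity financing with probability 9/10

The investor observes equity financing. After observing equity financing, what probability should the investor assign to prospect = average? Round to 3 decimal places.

0.281

Apply Bayes' rule using the sender's strategy as the likelihood.
P(equity financing) = (1/2)·(1/10) + (3/10)·(3/10) + (1/5)·(9/10) = 8/25
P(average | equity financing) = ((3/10)·(3/10)) / (8/25) = (9/100) / (8/25) = 9/32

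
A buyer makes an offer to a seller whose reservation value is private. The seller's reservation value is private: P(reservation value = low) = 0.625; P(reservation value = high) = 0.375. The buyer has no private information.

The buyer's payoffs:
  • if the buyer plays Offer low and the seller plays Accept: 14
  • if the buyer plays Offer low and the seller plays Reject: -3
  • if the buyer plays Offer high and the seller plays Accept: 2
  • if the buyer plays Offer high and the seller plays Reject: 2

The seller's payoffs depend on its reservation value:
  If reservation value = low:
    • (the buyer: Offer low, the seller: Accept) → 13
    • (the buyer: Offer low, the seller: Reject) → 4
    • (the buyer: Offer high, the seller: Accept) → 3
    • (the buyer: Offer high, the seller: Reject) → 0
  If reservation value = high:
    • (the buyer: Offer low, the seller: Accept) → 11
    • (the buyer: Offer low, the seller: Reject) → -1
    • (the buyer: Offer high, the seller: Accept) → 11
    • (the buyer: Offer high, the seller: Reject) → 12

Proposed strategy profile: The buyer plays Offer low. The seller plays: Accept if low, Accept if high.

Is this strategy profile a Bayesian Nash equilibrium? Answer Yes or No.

A profile is a BNE iff every type of every player is best-responding given beliefs about the other side.
The buyer plays Offer low: E[Offer low] = 0.625·(14) + 0.375·(14) = 14; E[Offer high] = 2. Best-responding. ✓
The seller (reservation value low), facing Offer low: Accept gives 13, Reject gives 4. Proposed Accept is best. ✓
The seller (reservation value high), facing Offer low: Accept gives 11, Reject gives -1. Proposed Accept is best. ✓

Yes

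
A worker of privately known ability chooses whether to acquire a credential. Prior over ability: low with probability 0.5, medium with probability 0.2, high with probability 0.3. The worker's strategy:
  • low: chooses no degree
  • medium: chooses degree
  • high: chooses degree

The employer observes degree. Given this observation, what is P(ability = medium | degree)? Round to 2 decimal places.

P(degree) = 0.5·0 + 0.2·1 + 0.3·1 = 0.5
P(medium | degree) = (0.2·1) / 0.5 = 0.2 / 0.5 = 0.4

0.40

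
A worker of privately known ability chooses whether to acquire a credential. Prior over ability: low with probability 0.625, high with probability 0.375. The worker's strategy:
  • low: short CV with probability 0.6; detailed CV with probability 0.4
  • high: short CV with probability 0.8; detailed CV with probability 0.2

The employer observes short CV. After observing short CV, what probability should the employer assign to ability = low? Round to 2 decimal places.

P(short CV) = 0.625·0.6 + 0.375·0.8 = 0.675
P(low | short CV) = (0.625·0.6) / 0.675 = 0.375 / 0.675 = 0.555556

0.56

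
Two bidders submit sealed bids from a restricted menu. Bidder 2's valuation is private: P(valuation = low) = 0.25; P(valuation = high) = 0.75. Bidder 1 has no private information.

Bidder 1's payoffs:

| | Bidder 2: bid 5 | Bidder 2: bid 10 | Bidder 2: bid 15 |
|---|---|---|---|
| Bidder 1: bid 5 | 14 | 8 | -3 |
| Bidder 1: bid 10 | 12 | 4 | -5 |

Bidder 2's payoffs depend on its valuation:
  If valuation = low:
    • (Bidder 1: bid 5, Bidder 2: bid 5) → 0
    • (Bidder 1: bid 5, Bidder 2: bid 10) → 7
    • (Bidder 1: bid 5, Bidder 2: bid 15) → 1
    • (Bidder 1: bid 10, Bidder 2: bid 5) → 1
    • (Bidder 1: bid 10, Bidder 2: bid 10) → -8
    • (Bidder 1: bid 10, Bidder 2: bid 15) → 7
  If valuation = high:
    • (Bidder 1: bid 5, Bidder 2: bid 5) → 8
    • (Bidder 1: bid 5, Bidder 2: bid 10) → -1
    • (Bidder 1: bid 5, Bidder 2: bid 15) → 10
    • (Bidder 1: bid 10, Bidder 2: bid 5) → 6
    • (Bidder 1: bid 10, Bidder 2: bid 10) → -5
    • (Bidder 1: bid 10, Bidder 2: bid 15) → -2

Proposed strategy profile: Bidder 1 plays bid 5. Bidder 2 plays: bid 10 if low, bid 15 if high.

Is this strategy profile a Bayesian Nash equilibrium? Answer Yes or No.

Yes

A profile is a BNE iff every type of every player is best-responding given beliefs about the other side.
Bidder 1 plays bid 5: E[bid 5] = 0.25·(8) + 0.75·(-3) = -0.25; E[bid 10] = -2.75. Best-responding. ✓
Bidder 2 (valuation low), facing bid 5: bid 5 gives 0, bid 10 gives 7, bid 15 gives 1. Proposed bid 10 is best. ✓
Bidder 2 (valuation high), facing bid 5: bid 5 gives 8, bid 10 gives -1, bid 15 gives 10. Proposed bid 15 is best. ✓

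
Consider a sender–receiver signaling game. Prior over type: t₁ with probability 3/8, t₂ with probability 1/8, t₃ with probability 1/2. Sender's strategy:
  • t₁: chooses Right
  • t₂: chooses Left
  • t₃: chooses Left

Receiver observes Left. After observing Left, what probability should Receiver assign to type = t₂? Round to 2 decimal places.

0.20

P(Left) = (3/8)·0 + (1/8)·1 + (1/2)·1 = 5/8
P(t₂ | Left) = ((1/8)·1) / (5/8) = (1/8) / (5/8) = 1/5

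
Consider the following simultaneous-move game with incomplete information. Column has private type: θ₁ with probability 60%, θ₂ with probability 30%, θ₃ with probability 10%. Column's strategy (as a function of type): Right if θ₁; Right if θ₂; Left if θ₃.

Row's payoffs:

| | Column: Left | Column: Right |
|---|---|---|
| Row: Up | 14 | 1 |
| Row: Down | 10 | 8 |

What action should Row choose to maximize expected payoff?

Down

Compute Row's expected payoff for each action, taking the expectation over Column's type.
E[Up] = 0.6·(1) + 0.3·(1) + 0.1·(14) = 2.3
E[Down] = 0.6·(8) + 0.3·(8) + 0.1·(10) = 8.2
Best response: Down (8.2 is the largest).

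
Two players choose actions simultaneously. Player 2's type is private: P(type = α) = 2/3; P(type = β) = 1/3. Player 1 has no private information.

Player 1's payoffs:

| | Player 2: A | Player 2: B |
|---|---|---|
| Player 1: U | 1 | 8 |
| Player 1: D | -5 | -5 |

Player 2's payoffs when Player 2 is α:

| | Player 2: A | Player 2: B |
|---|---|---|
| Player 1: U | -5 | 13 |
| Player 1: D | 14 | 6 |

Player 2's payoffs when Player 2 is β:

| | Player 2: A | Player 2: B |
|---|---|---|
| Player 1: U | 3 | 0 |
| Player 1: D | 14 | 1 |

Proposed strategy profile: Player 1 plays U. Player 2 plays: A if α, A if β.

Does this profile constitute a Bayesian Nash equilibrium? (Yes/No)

A profile is a BNE iff every type of every player is best-responding given beliefs about the other side.
Player 1 plays U: E[U] = 2/3·(1) + 1/3·(1) = 1; E[D] = -5. Best-responding. ✓
Player 2 (type α), facing U: A gives -5, B gives 13. Proposed A is not best — profitable deviation exists. ✗
Player 2 (type β), facing U: A gives 3, B gives 0. Proposed A is best. ✓

No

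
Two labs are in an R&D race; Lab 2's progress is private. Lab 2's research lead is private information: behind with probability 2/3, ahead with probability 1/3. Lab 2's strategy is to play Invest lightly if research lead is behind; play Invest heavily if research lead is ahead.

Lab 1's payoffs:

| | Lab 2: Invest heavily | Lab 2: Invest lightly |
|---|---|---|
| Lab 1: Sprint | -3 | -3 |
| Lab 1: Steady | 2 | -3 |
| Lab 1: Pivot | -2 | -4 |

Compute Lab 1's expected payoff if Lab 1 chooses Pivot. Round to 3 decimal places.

Take the expectation over Lab 2's research lead, weighting each type's action by its prior probability.
E[Pivot] = 2/3·(-4) + 1/3·(-2) = (-8/3) + (-2/3) = -10/3

-3.333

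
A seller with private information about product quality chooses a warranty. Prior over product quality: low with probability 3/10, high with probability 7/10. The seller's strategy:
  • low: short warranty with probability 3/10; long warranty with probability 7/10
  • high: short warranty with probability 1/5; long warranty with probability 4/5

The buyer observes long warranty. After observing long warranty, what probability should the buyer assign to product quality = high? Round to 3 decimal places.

0.727

Apply Bayes' rule using the sender's strategy as the likelihood.
P(long warranty) = (3/10)·(7/10) + (7/10)·(4/5) = 77/100
P(high | long warranty) = ((7/10)·(4/5)) / (77/100) = (14/25) / (77/100) = 8/11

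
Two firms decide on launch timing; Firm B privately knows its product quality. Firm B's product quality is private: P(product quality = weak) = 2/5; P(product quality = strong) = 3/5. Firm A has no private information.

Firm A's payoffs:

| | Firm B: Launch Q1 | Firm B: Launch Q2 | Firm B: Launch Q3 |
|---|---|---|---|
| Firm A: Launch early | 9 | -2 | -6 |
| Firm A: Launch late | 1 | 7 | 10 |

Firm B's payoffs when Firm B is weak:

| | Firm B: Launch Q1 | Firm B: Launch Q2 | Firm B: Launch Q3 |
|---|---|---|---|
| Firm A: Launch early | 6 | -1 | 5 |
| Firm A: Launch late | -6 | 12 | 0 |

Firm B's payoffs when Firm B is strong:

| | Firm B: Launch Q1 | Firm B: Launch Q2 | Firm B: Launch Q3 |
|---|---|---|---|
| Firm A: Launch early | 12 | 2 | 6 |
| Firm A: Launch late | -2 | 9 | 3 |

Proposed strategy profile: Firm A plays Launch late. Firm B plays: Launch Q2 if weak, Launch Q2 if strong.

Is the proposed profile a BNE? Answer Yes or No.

A profile is a BNE iff every type of every player is best-responding given beliefs about the other side.
Firm A plays Launch late: E[Launch late] = 2/5·(7) + 3/5·(7) = 7; E[Launch early] = -2. Best-responding. ✓
Firm B (product quality weak), facing Launch late: Launch Q1 gives -6, Launch Q2 gives 12, Launch Q3 gives 0. Proposed Launch Q2 is best. ✓
Firm B (product quality strong), facing Launch late: Launch Q1 gives -2, Launch Q2 gives 9, Launch Q3 gives 3. Proposed Launch Q2 is best. ✓

Yes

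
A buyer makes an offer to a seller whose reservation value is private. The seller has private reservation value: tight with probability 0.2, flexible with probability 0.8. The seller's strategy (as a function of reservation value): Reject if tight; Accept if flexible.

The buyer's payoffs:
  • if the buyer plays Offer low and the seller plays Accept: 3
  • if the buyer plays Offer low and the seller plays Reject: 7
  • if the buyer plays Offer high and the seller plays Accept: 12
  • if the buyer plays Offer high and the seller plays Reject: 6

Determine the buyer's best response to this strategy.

Compute the buyer's expected payoff for each action, taking the expectation over the seller's type.
E[Offer low] = 0.2·(7) + 0.8·(3) = 3.8
E[Offer high] = 0.2·(6) + 0.8·(12) = 10.8
Best response: Offer high (10.8 is the largest).

Offer high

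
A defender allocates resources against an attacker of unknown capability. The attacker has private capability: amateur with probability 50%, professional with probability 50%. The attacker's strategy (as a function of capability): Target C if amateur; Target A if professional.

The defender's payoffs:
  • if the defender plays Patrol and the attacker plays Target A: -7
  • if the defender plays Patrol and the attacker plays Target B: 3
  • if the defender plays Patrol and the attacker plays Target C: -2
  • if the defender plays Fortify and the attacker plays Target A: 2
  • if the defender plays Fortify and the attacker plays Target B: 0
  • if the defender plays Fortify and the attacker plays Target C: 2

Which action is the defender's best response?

Fortify

E[Patrol] = 0.5·(-2) + 0.5·(-7) = -4.5
E[Fortify] = 0.5·(2) + 0.5·(2) = 2
Best response: Fortify (2 is the largest).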